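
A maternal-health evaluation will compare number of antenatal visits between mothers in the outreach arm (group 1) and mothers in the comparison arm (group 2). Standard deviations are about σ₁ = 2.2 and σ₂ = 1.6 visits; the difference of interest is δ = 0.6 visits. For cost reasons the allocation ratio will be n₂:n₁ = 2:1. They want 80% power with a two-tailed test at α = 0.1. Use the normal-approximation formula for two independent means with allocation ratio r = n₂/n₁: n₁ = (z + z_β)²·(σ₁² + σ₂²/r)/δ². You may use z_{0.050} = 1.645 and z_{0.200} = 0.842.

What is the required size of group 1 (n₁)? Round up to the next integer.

n₁ = 106

n₁ = (z_{α/2} + z_β)² · (σ₁² + σ₂²/r) / δ²
   = (1.645 + 0.842)² · (2.2² + 1.6²/2) / 0.6²
   = 6.1852 · (4.84 + 1.28) / 0.36
   = 6.1852 · 6.12 / 0.36
   = 105.15
Round up → n₁ = 106; n₂ = r·n₁ = 2 × 106 = 212.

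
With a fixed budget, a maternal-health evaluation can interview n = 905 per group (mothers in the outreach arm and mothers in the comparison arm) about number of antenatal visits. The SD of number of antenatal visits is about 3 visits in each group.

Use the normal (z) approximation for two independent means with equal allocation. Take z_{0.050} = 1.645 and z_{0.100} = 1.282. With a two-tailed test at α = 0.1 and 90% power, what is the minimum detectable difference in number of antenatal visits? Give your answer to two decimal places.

δ = (z_{α/2} + z_β) · √((σ₁²+σ₂²)/n)
  = (1.645 + 1.282) · √(18/905)
  = 2.927 · √0.01989
  = 2.927 · 0.1410
  = 0.4128

Minimum detectable difference ≈ 0.41 visits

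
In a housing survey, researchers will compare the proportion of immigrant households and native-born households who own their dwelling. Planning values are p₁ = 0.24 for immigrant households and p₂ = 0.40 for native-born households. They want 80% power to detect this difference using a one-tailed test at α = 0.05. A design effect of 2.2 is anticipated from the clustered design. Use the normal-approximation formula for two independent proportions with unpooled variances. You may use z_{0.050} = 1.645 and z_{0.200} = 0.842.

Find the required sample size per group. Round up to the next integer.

n = (z_α + z_β)² · [p₁(1−p₁) + p₂(1−p₂)] / (p₁ − p₂)²
  = (1.645 + 0.842)² · (0.24·0.76 + 0.40·0.60) / (-0.16)²
  = (2.487)² · (0.1824 + 0.2400) / 0.0256
  = 6.1852 · 0.4224 / 0.0256
  = 102.06
Design effect: 2.2 × 102.06 = 224.52.
Round up → n = 225 per group.

n = 225 per group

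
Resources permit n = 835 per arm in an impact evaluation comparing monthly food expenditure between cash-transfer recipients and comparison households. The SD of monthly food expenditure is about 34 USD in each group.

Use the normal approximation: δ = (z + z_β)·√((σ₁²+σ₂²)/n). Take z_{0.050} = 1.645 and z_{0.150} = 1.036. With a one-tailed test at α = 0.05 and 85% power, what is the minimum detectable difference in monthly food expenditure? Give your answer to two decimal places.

Minimum detectable difference ≈ 4.46 USD

δ = (z_α + z_β) · √((σ₁²+σ₂²)/n)
  = (1.645 + 1.036) · √(2312/835)
  = 2.681 · √2.7689
  = 2.681 · 1.6640
  = 4.4612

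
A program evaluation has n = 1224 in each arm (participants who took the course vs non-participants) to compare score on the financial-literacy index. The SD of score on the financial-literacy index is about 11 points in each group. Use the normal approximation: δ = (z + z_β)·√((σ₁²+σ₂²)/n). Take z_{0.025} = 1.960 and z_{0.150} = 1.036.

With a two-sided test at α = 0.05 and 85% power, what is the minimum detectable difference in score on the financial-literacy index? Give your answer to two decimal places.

δ = (z_{α/2} + z_β) · √((σ₁²+σ₂²)/n)
  = (1.960 + 1.036) · √(242/1224)
  = 2.996 · √0.19771
  = 2.996 · 0.4446
  = 1.3322

Minimum detectable difference ≈ 1.33 points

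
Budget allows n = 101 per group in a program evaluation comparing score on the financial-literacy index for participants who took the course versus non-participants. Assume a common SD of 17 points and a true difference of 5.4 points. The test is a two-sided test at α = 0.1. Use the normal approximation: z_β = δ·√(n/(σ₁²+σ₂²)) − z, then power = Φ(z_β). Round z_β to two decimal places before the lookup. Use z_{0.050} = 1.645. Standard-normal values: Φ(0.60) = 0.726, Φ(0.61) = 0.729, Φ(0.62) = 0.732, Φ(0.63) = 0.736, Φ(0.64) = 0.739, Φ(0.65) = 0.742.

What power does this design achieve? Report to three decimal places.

z_β = δ·√(n/(σ₁²+σ₂²)) − z_{α/2}
    = 5.4 · √(101/578) − 1.645
    = 5.4 · 0.41802 − 1.645
    = 2.2573 − 1.645 = 0.6123 → 0.61
Power = Φ(0.61) = 0.729.

Power ≈ 0.729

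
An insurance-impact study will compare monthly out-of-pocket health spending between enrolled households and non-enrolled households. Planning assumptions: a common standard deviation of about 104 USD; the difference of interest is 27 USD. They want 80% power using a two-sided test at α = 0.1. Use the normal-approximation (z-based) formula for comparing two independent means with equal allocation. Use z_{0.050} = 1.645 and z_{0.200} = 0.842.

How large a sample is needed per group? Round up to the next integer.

n = (z_{α/2} + z_β)² · (σ₁² + σ₂²) / δ²
  = (1.645 + 0.842)² · (2·104² = 21632) / 27²
  = 6.1852 · 21632 / 729
  = 183.54
Round up → n = 184 per group.

n = 184 per group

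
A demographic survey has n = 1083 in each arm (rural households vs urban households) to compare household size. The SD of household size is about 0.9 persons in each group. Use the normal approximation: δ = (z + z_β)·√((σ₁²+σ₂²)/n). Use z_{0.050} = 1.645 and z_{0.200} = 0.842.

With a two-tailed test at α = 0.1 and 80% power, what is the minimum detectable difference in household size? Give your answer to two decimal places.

δ = (z_{α/2} + z_β) · √((σ₁²+σ₂²)/n)
  = (1.645 + 0.842) · √(1.62/1083)
  = 2.487 · √0.0015
  = 2.487 · 0.0387
  = 0.0962

Minimum detectable difference ≈ 0.10 persons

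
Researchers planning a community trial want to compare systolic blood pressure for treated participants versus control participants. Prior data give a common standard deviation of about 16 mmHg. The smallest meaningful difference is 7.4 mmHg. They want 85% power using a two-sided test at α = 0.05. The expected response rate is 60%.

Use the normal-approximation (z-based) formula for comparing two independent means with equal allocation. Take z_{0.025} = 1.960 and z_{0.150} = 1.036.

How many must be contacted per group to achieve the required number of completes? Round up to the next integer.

n = (z_{α/2} + z_β)² · (σ₁² + σ₂²) / δ²
  = (1.960 + 1.036)² · (2·16² = 512) / 7.4²
  = 8.9760 · 512 / 54.76
  = 83.92
Adjust for 60% response: 83.92 / 0.60 = 139.87.
Round up → n = 140 per group.

n = 140 per group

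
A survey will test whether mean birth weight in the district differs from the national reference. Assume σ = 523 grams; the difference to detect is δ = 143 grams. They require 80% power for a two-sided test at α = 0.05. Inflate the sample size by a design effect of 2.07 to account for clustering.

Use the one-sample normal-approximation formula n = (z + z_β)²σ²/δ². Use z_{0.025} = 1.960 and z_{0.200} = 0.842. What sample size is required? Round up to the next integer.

n = (z_{α/2} + z_β)² · σ² / δ²
  = (1.960 + 0.842)² · 523² / 143²
  = 7.8512 · 273529 / 20449
  = 105.02
Design effect: 2.07 × 105.02 = 217.39.
Round up → n = 218.

n = 218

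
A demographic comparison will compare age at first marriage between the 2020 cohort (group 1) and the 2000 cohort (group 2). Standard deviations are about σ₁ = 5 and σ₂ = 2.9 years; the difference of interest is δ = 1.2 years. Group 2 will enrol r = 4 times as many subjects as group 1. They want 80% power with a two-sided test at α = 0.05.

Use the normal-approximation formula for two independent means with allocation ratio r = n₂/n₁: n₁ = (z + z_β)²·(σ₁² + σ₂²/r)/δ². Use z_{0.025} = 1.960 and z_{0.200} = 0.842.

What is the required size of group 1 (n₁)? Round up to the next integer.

n₁ = 148

n₁ = (z_{α/2} + z_β)² · (σ₁² + σ₂²/r) / δ²
   = (1.960 + 0.842)² · (5² + 2.9²/4) / 1.2²
   = 7.8512 · (25 + 2.1025) / 1.44
   = 7.8512 · 27.1025 / 1.44
   = 147.77
Round up → n₁ = 148; n₂ = r·n₁ = 4 × 148 = 592.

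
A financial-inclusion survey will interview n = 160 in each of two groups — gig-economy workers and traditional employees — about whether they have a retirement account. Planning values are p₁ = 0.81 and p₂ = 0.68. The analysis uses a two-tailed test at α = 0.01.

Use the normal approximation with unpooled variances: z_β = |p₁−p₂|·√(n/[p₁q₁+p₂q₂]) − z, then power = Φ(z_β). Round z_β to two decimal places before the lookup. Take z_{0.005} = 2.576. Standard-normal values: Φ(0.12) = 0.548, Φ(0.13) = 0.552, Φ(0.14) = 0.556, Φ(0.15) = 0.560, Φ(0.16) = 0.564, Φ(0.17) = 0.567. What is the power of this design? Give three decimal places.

z_β = |p₁−p₂|·√(n/[p₁q₁+p₂q₂]) − z_{α/2}
    = 0.13 · √(160/0.3715) − 2.576
    = 0.13 · 20.7530 − 2.576
    = 2.6979 − 2.576 = 0.1219 → 0.12
Power = Φ(0.12) = 0.548.

Power ≈ 0.548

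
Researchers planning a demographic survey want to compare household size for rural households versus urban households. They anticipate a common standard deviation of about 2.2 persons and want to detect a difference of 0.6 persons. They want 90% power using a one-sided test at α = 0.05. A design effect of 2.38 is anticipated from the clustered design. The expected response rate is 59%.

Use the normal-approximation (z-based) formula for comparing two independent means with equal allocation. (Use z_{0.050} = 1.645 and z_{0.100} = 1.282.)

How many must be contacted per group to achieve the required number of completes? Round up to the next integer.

n = (z_α + z_β)² · (σ₁² + σ₂²) / δ²
  = (1.645 + 1.282)² · (2·2.2² = 9.68) / 0.6²
  = 8.5673 · 9.68 / 0.36
  = 230.37
Design effect: 2.38 × 230.37 = 548.27.
Adjust for 59% response: 548.27 / 0.59 = 929.27.
Round up → n = 930 per group.

n = 930 per group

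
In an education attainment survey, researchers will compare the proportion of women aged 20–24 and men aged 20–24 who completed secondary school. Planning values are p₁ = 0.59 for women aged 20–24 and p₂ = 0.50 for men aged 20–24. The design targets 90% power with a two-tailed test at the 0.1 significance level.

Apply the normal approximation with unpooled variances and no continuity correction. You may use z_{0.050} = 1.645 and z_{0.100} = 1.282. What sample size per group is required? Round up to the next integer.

n = (z_{α/2} + z_β)² · [p₁(1−p₁) + p₂(1−p₂)] / (p₁ − p₂)²
  = (1.645 + 1.282)² · (0.59·0.41 + 0.50·0.50) / (0.09)²
  = (2.927)² · (0.2419 + 0.2500) / 0.0081
  = 8.5673 · 0.4919 / 0.0081
  = 520.28
Round up → n = 521 per group.

n = 521 per group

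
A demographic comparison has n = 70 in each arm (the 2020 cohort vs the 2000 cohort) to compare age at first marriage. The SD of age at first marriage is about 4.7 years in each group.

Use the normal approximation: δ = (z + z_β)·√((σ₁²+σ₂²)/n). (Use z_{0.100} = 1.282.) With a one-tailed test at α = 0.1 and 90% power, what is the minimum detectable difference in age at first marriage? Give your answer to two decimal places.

Minimum detectable difference ≈ 2.04 years

δ = (z_α + z_β) · √((σ₁²+σ₂²)/n)
  = (1.282 + 1.282) · √(44.18/70)
  = 2.564 · √0.63114
  = 2.564 · 0.7944
  = 2.0370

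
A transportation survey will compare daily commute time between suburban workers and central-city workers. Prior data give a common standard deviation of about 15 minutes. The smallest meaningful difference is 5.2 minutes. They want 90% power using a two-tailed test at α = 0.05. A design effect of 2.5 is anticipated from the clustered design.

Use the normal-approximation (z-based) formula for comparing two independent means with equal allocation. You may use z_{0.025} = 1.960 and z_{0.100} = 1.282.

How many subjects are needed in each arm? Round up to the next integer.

n = (z_{α/2} + z_β)² · (σ₁² + σ₂²) / δ²
  = (1.960 + 1.282)² · (2·15² = 450) / 5.2²
  = 10.5106 · 450 / 27.04
  = 174.92
Design effect: 2.5 × 174.92 = 437.29.
Round up → n = 438 per group.

n = 438 per group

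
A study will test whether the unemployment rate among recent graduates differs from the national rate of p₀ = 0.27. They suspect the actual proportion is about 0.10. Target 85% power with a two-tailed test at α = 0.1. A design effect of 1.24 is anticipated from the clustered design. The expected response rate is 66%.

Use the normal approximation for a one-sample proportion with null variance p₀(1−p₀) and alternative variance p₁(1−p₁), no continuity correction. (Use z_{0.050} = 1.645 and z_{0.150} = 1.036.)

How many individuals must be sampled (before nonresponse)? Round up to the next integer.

n = [z_{α/2}·√(p₀q₀) + z_β·√(p₁q₁)]² / (p₁ − p₀)²
  = [1.645·√(0.27·0.73) + 1.036·√(0.10·0.90)]² / (-0.17)²
  = [1.645·0.4440 + 1.036·0.3000]² / 0.0289
  = [1.0411]² / 0.0289
  = 37.51
Design effect: 1.24 × 37.51 = 46.51.
Adjust for 66% response: 46.51 / 0.66 = 70.47.
Round up → n = 71.

n = 71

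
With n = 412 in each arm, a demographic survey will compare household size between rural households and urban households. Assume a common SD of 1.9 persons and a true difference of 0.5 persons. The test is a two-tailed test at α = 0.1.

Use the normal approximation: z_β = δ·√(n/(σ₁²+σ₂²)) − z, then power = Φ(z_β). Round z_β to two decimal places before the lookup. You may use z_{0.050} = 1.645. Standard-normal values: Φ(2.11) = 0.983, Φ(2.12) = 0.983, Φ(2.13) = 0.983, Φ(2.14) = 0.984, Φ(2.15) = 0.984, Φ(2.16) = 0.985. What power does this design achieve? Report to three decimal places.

z_β = δ·√(n/(σ₁²+σ₂²)) − z_{α/2}
    = 0.5 · √(412/7.22) − 1.645
    = 0.5 · 7.55405 − 1.645
    = 3.7770 − 1.645 = 2.1320 → 2.13
Power = Φ(2.13) = 0.983.

Power ≈ 0.983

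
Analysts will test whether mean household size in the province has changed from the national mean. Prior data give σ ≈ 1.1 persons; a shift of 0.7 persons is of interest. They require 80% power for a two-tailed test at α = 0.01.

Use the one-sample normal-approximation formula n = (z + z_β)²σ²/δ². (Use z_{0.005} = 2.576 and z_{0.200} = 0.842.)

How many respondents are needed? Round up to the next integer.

n = 29

n = (z_{α/2} + z_β)² · σ² / δ²
  = (2.576 + 0.842)² · 1.1² / 0.7²
  = 11.6827 · 1.21 / 0.49
  = 28.85
Round up → n = 29.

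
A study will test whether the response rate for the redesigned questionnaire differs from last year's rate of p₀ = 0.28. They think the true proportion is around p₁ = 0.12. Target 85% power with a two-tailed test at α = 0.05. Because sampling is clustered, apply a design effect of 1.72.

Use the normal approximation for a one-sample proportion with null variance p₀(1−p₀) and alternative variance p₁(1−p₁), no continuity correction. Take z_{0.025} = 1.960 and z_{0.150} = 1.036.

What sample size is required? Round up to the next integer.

n = 100

n = [z_{α/2}·√(p₀q₀) + z_β·√(p₁q₁)]² / (p₁ − p₀)²
  = [1.960·√(0.28·0.72) + 1.036·√(0.12·0.88)]² / (-0.16)²
  = [1.960·0.4490 + 1.036·0.3250]² / 0.0256
  = [1.2167]² / 0.0256
  = 57.83
Design effect: 1.72 × 57.83 = 99.46.
Round up → n = 100.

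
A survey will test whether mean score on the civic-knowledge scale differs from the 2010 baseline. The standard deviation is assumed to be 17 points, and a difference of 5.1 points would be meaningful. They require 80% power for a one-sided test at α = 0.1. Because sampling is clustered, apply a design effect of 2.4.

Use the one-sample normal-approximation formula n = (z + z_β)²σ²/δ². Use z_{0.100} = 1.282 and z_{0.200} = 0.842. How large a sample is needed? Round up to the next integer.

n = 121

n = (z_α + z_β)² · σ² / δ²
  = (1.282 + 0.842)² · 17² / 5.1²
  = 4.5114 · 289 / 26.01
  = 50.13
Design effect: 2.4 × 50.13 = 120.30.
Round up → n = 121.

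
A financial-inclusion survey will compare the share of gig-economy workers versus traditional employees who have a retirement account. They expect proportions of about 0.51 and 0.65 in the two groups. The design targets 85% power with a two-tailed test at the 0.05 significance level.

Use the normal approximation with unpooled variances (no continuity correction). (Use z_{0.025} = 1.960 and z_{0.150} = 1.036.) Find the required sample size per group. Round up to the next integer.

n = (z_{α/2} + z_β)² · [p₁(1−p₁) + p₂(1−p₂)] / (p₁ − p₂)²
  = (1.960 + 1.036)² · (0.51·0.49 + 0.65·0.35) / (-0.14)²
  = (2.996)² · (0.2499 + 0.2275) / 0.0196
  = 8.9760 · 0.4774 / 0.0196
  = 218.63
Round up → n = 219 per group.

n = 219 per group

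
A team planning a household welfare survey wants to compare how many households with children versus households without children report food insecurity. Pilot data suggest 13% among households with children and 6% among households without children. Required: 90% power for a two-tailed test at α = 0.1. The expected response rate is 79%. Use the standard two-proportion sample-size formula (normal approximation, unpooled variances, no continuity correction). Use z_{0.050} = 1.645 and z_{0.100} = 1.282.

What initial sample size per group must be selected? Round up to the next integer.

n = (z_{α/2} + z_β)² · [p₁(1−p₁) + p₂(1−p₂)] / (p₁ − p₂)²
  = (1.645 + 1.282)² · (0.13·0.87 + 0.06·0.94) / (0.07)²
  = (2.927)² · (0.1131 + 0.0564) / 0.0049
  = 8.5673 · 0.1695 / 0.0049
  = 296.36
Adjust for 79% response: 296.36 / 0.79 = 375.14.
Round up → n = 376 per group.

n = 376 per group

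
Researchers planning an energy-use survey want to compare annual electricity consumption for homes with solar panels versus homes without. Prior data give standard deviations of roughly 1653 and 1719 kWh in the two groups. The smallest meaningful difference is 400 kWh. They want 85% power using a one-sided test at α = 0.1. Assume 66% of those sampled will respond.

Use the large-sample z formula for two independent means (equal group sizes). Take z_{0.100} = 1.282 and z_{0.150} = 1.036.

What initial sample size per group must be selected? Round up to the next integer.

n = (z_α + z_β)² · (σ₁² + σ₂²) / δ²
  = (1.282 + 1.036)² · (1653² + 1719² = 5687370) / 400²
  = 5.3731 · 5687370 / 160000
  = 190.99
Adjust for 66% response: 190.99 / 0.66 = 289.38.
Round up → n = 290 per group.

n = 290 per group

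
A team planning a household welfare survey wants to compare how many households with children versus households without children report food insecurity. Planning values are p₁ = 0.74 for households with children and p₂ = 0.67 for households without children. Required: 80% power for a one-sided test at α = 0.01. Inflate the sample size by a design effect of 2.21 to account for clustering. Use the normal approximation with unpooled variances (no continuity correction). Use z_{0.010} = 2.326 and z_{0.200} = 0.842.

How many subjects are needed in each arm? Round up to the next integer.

n = (z_α + z_β)² · [p₁(1−p₁) + p₂(1−p₂)] / (p₁ − p₂)²
  = (2.326 + 0.842)² · (0.74·0.26 + 0.67·0.33) / (0.07)²
  = (3.168)² · (0.1924 + 0.2211) / 0.0049
  = 10.0362 · 0.4135 / 0.0049
  = 846.93
Design effect: 2.21 × 846.93 = 1871.73.
Round up → n = 1872 per group.

n = 1872 per group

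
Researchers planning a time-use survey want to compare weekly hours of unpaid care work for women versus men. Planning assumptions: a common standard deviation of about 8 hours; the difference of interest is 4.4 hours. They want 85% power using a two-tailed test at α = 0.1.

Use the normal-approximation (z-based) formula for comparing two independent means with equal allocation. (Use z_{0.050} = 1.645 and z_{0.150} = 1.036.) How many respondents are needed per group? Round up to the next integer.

n = 48 per group

n = (z_{α/2} + z_β)² · (σ₁² + σ₂²) / δ²
  = (1.645 + 1.036)² · (2·8² = 128) / 4.4²
  = 7.1878 · 128 / 19.36
  = 47.52
Round up → n = 48 per group.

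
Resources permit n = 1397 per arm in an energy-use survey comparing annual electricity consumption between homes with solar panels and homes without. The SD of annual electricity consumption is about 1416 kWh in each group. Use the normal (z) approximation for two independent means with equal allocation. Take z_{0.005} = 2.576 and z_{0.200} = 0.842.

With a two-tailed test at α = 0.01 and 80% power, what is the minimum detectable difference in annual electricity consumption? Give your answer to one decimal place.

Minimum detectable difference ≈ 183.1 kWh

δ = (z_{α/2} + z_β) · √((σ₁²+σ₂²)/n)
  = (2.576 + 0.842) · √(4010112/1397)
  = 3.418 · √2870.5
  = 3.418 · 53.5772
  = 183.1269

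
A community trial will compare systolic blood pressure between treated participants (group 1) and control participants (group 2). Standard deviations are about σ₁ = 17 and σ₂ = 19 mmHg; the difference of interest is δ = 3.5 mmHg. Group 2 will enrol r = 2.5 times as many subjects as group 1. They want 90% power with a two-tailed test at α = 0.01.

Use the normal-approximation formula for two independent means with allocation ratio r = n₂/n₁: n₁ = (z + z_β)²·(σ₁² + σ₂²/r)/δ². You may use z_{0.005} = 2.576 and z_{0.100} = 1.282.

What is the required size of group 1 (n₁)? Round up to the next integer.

n₁ = (z_{α/2} + z_β)² · (σ₁² + σ₂²/r) / δ²
   = (2.576 + 1.282)² · (17² + 19²/2.5) / 3.5²
   = 14.8842 · (289 + 144.4) / 12.25
   = 14.8842 · 433.4 / 12.25
   = 526.60
Round up → n₁ = 527; n₂ = r·n₁ = 2.5 × 527 = 1318.

n₁ = 527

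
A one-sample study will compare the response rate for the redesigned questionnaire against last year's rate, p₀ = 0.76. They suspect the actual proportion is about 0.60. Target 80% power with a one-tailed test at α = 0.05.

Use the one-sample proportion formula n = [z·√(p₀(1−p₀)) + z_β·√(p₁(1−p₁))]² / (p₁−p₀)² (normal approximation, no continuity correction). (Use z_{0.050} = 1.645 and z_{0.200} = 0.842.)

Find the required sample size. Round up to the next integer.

n = [z_α·√(p₀q₀) + z_β·√(p₁q₁)]² / (p₁ − p₀)²
  = [1.645·√(0.76·0.24) + 0.842·√(0.60·0.40)]² / (-0.16)²
  = [1.645·0.4271 + 0.842·0.4899]² / 0.0256
  = [1.1150]² / 0.0256
  = 48.57
Round up → n = 49.

n = 49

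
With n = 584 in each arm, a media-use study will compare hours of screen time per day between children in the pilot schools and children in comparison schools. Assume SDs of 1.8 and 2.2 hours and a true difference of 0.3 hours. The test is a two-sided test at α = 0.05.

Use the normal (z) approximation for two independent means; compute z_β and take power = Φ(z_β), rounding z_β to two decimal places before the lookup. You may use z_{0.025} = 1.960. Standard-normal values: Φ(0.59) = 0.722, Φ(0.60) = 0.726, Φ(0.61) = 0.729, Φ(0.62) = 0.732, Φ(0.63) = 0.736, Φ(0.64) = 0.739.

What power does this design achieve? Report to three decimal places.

z_β = δ·√(n/(σ₁²+σ₂²)) − z_{α/2}
    = 0.3 · √(584/8.08) − 1.960
    = 0.3 · 8.50160 − 1.960
    = 2.5505 − 1.960 = 0.5905 → 0.59
Power = Φ(0.59) = 0.722.

Power ≈ 0.722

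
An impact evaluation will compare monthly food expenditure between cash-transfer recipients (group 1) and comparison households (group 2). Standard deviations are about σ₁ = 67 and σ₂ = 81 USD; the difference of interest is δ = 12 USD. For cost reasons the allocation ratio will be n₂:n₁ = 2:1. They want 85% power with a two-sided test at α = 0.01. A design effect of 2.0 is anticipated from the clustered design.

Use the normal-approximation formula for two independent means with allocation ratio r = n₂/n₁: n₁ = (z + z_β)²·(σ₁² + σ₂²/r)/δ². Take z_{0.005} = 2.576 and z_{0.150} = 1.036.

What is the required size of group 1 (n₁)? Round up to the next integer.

n₁ = 1408

n₁ = (z_{α/2} + z_β)² · (σ₁² + σ₂²/r) / δ²
   = (2.576 + 1.036)² · (67² + 81²/2) / 12²
   = 13.0465 · (4489 + 3280.5) / 144
   = 13.0465 · 7769.5 / 144
   = 703.92
Design effect: 2.0 × 703.92 = 1407.85.
Round up → n₁ = 1408; n₂ = r·n₁ = 2 × 1408 = 2816.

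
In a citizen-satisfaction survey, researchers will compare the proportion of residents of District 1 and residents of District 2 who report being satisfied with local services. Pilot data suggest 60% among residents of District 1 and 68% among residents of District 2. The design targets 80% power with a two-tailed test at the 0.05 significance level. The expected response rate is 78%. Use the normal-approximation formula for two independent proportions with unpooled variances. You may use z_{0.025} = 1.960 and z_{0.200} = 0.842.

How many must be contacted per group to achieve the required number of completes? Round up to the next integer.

n = (z_{α/2} + z_β)² · [p₁(1−p₁) + p₂(1−p₂)] / (p₁ − p₂)²
  = (1.960 + 0.842)² · (0.60·0.40 + 0.68·0.32) / (-0.08)²
  = (2.802)² · (0.2400 + 0.2176) / 0.0064
  = 7.8512 · 0.4576 / 0.0064
  = 561.36
Adjust for 78% response: 561.36 / 0.78 = 719.69.
Round up → n = 720 per group.

n = 720 per group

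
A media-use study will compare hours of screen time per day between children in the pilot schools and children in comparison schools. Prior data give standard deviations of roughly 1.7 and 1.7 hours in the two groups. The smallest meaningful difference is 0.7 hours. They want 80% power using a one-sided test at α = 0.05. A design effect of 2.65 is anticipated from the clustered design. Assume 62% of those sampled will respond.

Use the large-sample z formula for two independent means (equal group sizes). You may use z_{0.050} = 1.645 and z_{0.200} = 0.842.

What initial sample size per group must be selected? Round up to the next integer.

n = (z_α + z_β)² · (σ₁² + σ₂²) / δ²
  = (1.645 + 0.842)² · (1.7² + 1.7² = 5.78) / 0.7²
  = 6.1852 · 5.78 / 0.49
  = 72.96
Design effect: 2.65 × 72.96 = 193.34.
Adjust for 62% response: 193.34 / 0.62 = 311.84.
Round up → n = 312 per group.

n = 312 per group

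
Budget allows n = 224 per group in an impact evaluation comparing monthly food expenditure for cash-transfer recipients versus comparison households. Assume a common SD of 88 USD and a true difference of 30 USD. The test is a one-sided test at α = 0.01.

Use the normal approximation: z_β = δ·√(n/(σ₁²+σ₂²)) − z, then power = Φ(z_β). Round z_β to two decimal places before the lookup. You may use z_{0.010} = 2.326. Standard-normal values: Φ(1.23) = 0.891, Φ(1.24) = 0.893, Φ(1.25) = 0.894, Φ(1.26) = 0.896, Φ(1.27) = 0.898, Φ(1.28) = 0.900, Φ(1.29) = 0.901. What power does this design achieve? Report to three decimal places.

z_β = δ·√(n/(σ₁²+σ₂²)) − z_α
    = 30 · √(224/15488) − 2.326
    = 30 · 0.12026 − 2.326
    = 3.6078 − 2.326 = 1.2818 → 1.28
Power = Φ(1.28) = 0.900.

Power ≈ 0.900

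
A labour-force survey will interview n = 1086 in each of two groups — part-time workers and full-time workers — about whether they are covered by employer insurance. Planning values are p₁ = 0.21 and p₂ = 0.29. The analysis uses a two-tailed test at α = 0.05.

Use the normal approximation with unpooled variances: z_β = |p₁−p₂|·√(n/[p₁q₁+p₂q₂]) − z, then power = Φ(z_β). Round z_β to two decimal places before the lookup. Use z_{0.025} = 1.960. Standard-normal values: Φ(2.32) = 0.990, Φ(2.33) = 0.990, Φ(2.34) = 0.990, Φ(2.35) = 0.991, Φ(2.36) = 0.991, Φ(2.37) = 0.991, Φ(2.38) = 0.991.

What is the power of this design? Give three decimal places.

Power ≈ 0.991

z_β = |p₁−p₂|·√(n/[p₁q₁+p₂q₂]) − z_{α/2}
    = 0.08 · √(1086/0.3718) − 1.960
    = 0.08 · 54.0456 − 1.960
    = 4.3236 − 1.960 = 2.3636 → 2.36
Power = Φ(2.36) = 0.991.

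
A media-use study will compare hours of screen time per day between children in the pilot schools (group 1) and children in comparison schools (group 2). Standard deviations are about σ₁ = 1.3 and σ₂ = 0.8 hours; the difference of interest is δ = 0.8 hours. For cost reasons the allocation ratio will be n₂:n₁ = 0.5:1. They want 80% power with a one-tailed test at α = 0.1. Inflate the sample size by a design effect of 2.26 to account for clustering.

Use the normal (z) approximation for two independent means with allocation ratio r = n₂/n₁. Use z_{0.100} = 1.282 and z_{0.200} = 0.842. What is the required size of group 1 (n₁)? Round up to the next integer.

n₁ = 48

n₁ = (z_α + z_β)² · (σ₁² + σ₂²/r) / δ²
   = (1.282 + 0.842)² · (1.3² + 0.8²/0.5) / 0.8²
   = 4.5114 · (1.69 + 1.28) / 0.64
   = 4.5114 · 2.97 / 0.64
   = 20.94
Design effect: 2.26 × 20.94 = 47.31.
Round up → n₁ = 48; n₂ = r·n₁ = 0.5 × 48 = 24.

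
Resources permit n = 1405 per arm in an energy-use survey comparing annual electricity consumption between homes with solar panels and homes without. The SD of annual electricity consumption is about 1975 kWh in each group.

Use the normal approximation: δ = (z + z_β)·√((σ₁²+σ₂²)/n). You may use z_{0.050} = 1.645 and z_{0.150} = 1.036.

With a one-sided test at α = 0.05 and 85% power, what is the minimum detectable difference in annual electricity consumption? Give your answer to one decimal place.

δ = (z_α + z_β) · √((σ₁²+σ₂²)/n)
  = (1.645 + 1.036) · √(7801250/1405)
  = 2.681 · √5552.5
  = 2.681 · 74.5150
  = 199.7748

Minimum detectable difference ≈ 199.8 kWh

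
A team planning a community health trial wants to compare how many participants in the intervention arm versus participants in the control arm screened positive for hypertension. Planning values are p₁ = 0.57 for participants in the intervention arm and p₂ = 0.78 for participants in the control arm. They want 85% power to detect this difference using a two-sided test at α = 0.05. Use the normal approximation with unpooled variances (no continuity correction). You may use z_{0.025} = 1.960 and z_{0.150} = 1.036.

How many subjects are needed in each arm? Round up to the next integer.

n = (z_{α/2} + z_β)² · [p₁(1−p₁) + p₂(1−p₂)] / (p₁ − p₂)²
  = (1.960 + 1.036)² · (0.57·0.43 + 0.78·0.22) / (-0.21)²
  = (2.996)² · (0.2451 + 0.1716) / 0.0441
  = 8.9760 · 0.4167 / 0.0441
  = 84.81
Round up → n = 85 per group.

n = 85 per group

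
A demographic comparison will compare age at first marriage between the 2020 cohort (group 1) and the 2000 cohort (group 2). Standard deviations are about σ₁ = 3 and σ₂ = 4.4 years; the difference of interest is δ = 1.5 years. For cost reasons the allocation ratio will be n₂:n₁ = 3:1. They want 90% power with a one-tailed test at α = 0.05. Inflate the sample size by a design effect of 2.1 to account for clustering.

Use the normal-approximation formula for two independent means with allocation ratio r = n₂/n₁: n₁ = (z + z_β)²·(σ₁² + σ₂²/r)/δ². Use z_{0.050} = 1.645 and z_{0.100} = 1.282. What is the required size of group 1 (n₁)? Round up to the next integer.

n₁ = (z_α + z_β)² · (σ₁² + σ₂²/r) / δ²
   = (1.645 + 1.282)² · (3² + 4.4²/3) / 1.5²
   = 8.5673 · (9 + 6.4533) / 2.25
   = 8.5673 · 15.4533 / 2.25
   = 58.84
Design effect: 2.1 × 58.84 = 123.57.
Round up → n₁ = 124; n₂ = r·n₁ = 3 × 124 = 372.

n₁ = 124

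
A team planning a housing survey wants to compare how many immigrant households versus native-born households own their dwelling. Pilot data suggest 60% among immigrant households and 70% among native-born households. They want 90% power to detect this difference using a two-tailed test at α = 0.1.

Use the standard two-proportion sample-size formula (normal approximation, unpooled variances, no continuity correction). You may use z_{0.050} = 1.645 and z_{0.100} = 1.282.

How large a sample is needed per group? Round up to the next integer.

n = (z_{α/2} + z_β)² · [p₁(1−p₁) + p₂(1−p₂)] / (p₁ − p₂)²
  = (1.645 + 1.282)² · (0.60·0.40 + 0.70·0.30) / (-0.10)²
  = (2.927)² · (0.2400 + 0.2100) / 0.0100
  = 8.5673 · 0.4500 / 0.0100
  = 385.53
Round up → n = 386 per group.

n = 386 per group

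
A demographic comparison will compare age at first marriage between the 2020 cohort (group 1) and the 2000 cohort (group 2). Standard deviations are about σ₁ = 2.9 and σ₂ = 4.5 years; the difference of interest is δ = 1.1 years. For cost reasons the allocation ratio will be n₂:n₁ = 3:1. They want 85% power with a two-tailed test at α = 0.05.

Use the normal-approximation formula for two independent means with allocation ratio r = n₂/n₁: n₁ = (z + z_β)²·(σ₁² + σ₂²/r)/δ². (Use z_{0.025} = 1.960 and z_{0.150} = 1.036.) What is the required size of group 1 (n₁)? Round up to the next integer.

n₁ = 113

n₁ = (z_{α/2} + z_β)² · (σ₁² + σ₂²/r) / δ²
   = (1.960 + 1.036)² · (2.9² + 4.5²/3) / 1.1²
   = 8.9760 · (8.41 + 6.75) / 1.21
   = 8.9760 · 15.16 / 1.21
   = 112.46
Round up → n₁ = 113; n₂ = r·n₁ = 3 × 113 = 339.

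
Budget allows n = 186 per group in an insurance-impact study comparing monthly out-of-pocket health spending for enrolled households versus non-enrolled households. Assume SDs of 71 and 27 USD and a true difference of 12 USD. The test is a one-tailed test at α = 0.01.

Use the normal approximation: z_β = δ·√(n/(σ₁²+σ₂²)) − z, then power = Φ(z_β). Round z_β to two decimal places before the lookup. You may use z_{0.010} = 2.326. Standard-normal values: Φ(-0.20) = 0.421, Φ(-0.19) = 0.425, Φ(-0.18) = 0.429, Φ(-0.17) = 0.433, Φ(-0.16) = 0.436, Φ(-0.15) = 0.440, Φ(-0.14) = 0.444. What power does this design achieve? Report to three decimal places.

Power ≈ 0.433

z_β = δ·√(n/(σ₁²+σ₂²)) − z_α
    = 12 · √(186/5770) − 2.326
    = 12 · 0.17954 − 2.326
    = 2.1545 − 2.326 = -0.1715 → -0.17
Power = Φ(-0.17) = 0.433.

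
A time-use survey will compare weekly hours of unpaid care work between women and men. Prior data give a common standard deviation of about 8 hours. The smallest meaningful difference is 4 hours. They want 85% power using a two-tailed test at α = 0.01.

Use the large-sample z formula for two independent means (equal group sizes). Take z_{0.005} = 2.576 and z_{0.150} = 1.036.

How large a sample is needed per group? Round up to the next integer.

n = 105 per group

n = (z_{α/2} + z_β)² · (σ₁² + σ₂²) / δ²
  = (2.576 + 1.036)² · (2·8² = 128) / 4²
  = 13.0465 · 128 / 16
  = 104.37
Round up → n = 105 per group.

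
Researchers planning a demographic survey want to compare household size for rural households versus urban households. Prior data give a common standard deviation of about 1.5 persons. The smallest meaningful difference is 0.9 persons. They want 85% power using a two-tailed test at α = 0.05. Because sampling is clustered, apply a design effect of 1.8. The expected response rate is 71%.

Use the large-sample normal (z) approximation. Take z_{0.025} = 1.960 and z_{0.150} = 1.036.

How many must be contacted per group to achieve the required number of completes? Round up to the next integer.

n = 127 per group

n = (z_{α/2} + z_β)² · (σ₁² + σ₂²) / δ²
  = (1.960 + 1.036)² · (2·1.5² = 4.5) / 0.9²
  = 8.9760 · 4.5 / 0.81
  = 49.87
Design effect: 1.8 × 49.87 = 89.76.
Adjust for 71% response: 89.76 / 0.71 = 126.42.
Round up → n = 127 per group.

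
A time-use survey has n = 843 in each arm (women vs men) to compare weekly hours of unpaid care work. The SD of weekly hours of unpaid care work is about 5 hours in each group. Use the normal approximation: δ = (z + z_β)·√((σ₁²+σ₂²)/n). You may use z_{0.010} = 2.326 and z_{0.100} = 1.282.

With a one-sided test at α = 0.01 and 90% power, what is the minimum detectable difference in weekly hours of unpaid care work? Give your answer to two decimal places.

δ = (z_α + z_β) · √((σ₁²+σ₂²)/n)
  = (2.326 + 1.282) · √(50/843)
  = 3.608 · √0.05931
  = 3.608 · 0.2435
  = 0.8787

Minimum detectable difference ≈ 0.88 hours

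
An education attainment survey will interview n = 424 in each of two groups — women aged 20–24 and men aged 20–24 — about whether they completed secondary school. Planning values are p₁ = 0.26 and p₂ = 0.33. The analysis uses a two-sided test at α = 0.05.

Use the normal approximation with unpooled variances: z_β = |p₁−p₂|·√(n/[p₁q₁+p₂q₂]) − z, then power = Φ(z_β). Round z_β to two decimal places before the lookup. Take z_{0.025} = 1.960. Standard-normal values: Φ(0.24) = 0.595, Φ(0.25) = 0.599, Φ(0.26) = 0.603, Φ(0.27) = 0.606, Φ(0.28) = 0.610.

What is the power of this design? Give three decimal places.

Power ≈ 0.610

z_β = |p₁−p₂|·√(n/[p₁q₁+p₂q₂]) − z_{α/2}
    = 0.07 · √(424/0.4135) − 1.960
    = 0.07 · 32.0218 − 1.960
    = 2.2415 − 1.960 = 0.2815 → 0.28
Power = Φ(0.28) = 0.610.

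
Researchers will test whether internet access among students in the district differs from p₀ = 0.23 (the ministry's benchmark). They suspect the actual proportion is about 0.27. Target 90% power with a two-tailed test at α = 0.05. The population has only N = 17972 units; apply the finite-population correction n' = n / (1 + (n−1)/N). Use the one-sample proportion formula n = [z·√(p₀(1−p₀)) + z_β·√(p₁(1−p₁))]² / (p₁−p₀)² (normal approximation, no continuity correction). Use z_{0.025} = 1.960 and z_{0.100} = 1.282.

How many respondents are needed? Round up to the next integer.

n = [z_{α/2}·√(p₀q₀) + z_β·√(p₁q₁)]² / (p₁ − p₀)²
  = [1.960·√(0.23·0.77) + 1.282·√(0.27·0.73)]² / (0.04)²
  = [1.960·0.4208 + 1.282·0.4440]² / 0.0016
  = [1.3940]² / 0.0016
  = 1214.50
Finite-population correction (N = 17972): 1214.50 / (1 + (1214.50 − 1)/17972) = 1137.68.
Round up → n = 1138.

n = 1138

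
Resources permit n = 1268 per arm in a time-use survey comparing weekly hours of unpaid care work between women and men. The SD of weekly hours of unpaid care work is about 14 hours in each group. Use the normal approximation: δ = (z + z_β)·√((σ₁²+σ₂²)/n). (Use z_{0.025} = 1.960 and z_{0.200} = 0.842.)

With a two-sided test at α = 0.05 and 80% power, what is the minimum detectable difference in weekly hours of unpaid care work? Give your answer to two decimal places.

δ = (z_{α/2} + z_β) · √((σ₁²+σ₂²)/n)
  = (1.960 + 0.842) · √(392/1268)
  = 2.802 · √0.30915
  = 2.802 · 0.5560
  = 1.5579

Minimum detectable difference ≈ 1.56 hours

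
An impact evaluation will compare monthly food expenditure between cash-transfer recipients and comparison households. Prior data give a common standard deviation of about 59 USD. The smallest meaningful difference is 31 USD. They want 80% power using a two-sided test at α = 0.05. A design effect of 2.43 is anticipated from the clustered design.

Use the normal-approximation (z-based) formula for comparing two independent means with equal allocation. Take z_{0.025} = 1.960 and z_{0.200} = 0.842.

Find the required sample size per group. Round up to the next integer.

n = 139 per group

n = (z_{α/2} + z_β)² · (σ₁² + σ₂²) / δ²
  = (1.960 + 0.842)² · (2·59² = 6962) / 31²
  = 7.8512 · 6962 / 961
  = 56.88
Design effect: 2.43 × 56.88 = 138.21.
Round up → n = 139 per group.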